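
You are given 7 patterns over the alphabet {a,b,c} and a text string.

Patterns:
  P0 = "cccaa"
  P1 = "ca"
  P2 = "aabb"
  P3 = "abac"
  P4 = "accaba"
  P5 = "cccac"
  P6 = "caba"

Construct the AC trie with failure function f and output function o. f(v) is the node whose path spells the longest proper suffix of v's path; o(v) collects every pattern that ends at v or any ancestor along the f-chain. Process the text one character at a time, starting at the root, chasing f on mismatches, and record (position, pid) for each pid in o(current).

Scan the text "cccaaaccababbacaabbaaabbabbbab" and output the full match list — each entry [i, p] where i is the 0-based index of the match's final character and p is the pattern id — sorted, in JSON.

Build automaton:
Trie nodes:
  n0 'ε': a→7 c→1
  n1 'c': a→6 c→2
  n2 'cc': c→3
  n3 'ccc': a→4
  n4 'ccca': a→5 c→19
  n5 'cccaa': ·  ←P0
  n6 'ca': b→20  ←P1
  n7 'a': a→8 b→11 c→14
  n8 'aa': b→9
  n9 'aab': b→10
  n10 'aabb': ·  ←P2
  n11 'ab': a→12
  n12 'aba': c→13
  n13 'abac': ·  ←P3
  n14 'ac': c→15
  n15 'acc': a→16
  n16 'acca': b→17
  n17 'accab': a→18
  n18 'accaba': ·  ←P4
  n19 'cccac': ·  ←P5
  n20 'cab': a→21
  n21 'caba': ·  ←P6

BFS fail/out derivation:
  fail(1) 'c': from fail(0)=0 chase 'c': 0 ⇒ 0;  out=∅∪out(0)=∅
  fail(7) 'a': from fail(0)=0 chase 'a': 0 ⇒ 0;  out=∅∪out(0)=∅
  fail(2) 'cc': from fail(1)=0 chase 'c': 0 ⇒ 1;  out=∅∪out(1)=∅
  fail(6) 'ca': from fail(1)=0 chase 'a': 0 ⇒ 7;  out={1}∪out(7)={1}
  fail(8) 'aa': from fail(7)=0 chase 'a': 0 ⇒ 7;  out=∅∪out(7)=∅
  fail(11) 'ab': from fail(7)=0 chase 'b': 0 ⇒ 0;  out=∅∪out(0)=∅
  fail(14) 'ac': from fail(7)=0 chase 'c': 0 ⇒ 1;  out=∅∪out(1)=∅
  fail(3) 'ccc': from fail(2)=1 chase 'c': 1 ⇒ 2;  out=∅∪out(2)=∅
  fail(9) 'aab': from fail(8)=7 chase 'b': 7 ⇒ 11;  out=∅∪out(11)=∅
  fail(12) 'aba': from fail(11)=0 chase 'a': 0 ⇒ 7;  out=∅∪out(7)=∅
  fail(15) 'acc': from fail(14)=1 chase 'c': 1 ⇒ 2;  out=∅∪out(2)=∅
  fail(20) 'cab': from fail(6)=7 chase 'b': 7 ⇒ 11;  out=∅∪out(11)=∅
  fail(4) 'ccca': from fail(3)=2 chase 'a': 2→1 ⇒ 6;  out=∅∪out(6)={1}
  fail(10) 'aabb': from fail(9)=11 chase 'b': 11→0 ⇒ 0;  out={2}∪out(0)={2}
  fail(13) 'abac': from fail(12)=7 chase 'c': 7 ⇒ 14;  out={3}∪out(14)={3}
  fail(16) 'acca': from fail(15)=2 chase 'a': 2→1 ⇒ 6;  out=∅∪out(6)={1}
  fail(21) 'caba': from fail(20)=11 chase 'a': 11 ⇒ 12;  out={6}∪out(12)={6}
  fail(5) 'cccaa': from fail(4)=6 chase 'a': 6→7 ⇒ 8;  out={0}∪out(8)={0}
  fail(17) 'accab': from fail(16)=6 chase 'b': 6 ⇒ 20;  out=∅∪out(20)=∅
  fail(19) 'cccac': from fail(4)=6 chase 'c': 6→7 ⇒ 14;  out={5}∪out(14)={5}
  fail(18) 'accaba': from fail(17)=20 chase 'a': 20 ⇒ 21;  out={4}∪out(21)={4,6}

Text stream:
i=0 'c': node 0→1
i=1 'c': node 1→2
i=2 'c': node 2→3
i=3 'a': node 3→4  → match P1@[2:3]
i=4 'a': node 4→5  → match P0@[0:4]
i=5 'a': node 5→8 (fail-walked)
i=6 'c': node 8→14 (fail-walked)
i=7 'c': node 14→15
i=8 'a': node 15→16  → match P1@[7:8]
i=9 'b': node 16→17
i=10 'a': node 17→18  → match P4@[5:10],P6@[7:10]
i=11 'b': node 18→11 (fail-walked)
i=12 'b': node 11→0 (fail-walked)
i=13 'a': node 0→7
i=14 'c': node 7→14
i=15 'a': node 14→6 (fail-walked)  → match P1@[14:15]
i=16 'a': node 6→8 (fail-walked)
i=17 'b': node 8→9
i=18 'b': node 9→10  → match P2@[15:18]
i=19 'a': node 10→7 (fail-walked)
i=20 'a': node 7→8
i=21 'a': node 8→8 (fail-walked)
i=22 'b': node 8→9
i=23 'b': node 9→10  → match P2@[20:23]
i=24 'a': node 10→7 (fail-walked)
i=25 'b': node 7→11
i=26 'b': node 11→0 (fail-walked)
i=27 'b': node 0→0
i=28 'a': node 0→7
i=29 'b': node 7→11

Matches: [[3,1],[4,0],[8,1],[10,4],[10,6],[15,1],[18,2],[23,2]]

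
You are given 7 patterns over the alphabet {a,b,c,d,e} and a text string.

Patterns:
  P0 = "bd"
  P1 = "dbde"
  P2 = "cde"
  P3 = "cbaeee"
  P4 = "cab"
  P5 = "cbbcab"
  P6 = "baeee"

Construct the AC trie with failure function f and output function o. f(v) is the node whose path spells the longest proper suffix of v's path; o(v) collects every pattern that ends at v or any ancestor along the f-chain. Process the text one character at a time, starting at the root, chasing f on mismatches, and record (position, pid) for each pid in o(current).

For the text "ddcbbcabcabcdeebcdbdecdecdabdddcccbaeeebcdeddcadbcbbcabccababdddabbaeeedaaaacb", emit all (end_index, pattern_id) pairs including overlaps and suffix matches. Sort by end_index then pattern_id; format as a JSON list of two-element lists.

Build:
Trie nodes:
  0='ε' goto b→1 c→7 d→3
  1='b' goto a→21 d→2
  2='bd' goto ·  ←P0
  3='d' goto b→4
  4='db' goto d→5
  5='dbd' goto e→6
  6='dbde' goto ·  ←P1
  7='c' goto a→15 b→10 d→8
  8='cd' goto e→9
  9='cde' goto ·  ←P2
  10='cb' goto a→11 b→17
  11='cba' goto e→12
  12='cbae' goto e→13
  13='cbaee' goto e→14
  14='cbaeee' goto ·  ←P3
  15='ca' goto b→16
  16='cab' goto ·  ←P4
  17='cbb' goto c→18
  18='cbbc' goto a→19
  19='cbbca' goto b→20
  20='cbbcab' goto ·  ←P5
  21='ba' goto e→22
  22='bae' goto e→23
  23='baee' goto e→24
  24='baeee' goto ·  ←P6

BFS fail/out derivation:
  fail(1) 'b': from fail(0)=0 chase 'b': 0 ⇒ 0;  out=∅∪out(0)=∅
  fail(3) 'd': from fail(0)=0 chase 'd': 0 ⇒ 0;  out=∅∪out(0)=∅
  fail(7) 'c': from fail(0)=0 chase 'c': 0 ⇒ 0;  out=∅∪out(0)=∅
  fail(2) 'bd': from fail(1)=0 chase 'd': 0 ⇒ 3;  out={0}∪out(3)={0}
  fail(4) 'db': from fail(3)=0 chase 'b': 0 ⇒ 1;  out=∅∪out(1)=∅
  fail(8) 'cd': from fail(7)=0 chase 'd': 0 ⇒ 3;  out=∅∪out(3)=∅
  fail(10) 'cb': from fail(7)=0 chase 'b': 0 ⇒ 1;  out=∅∪out(1)=∅
  fail(15) 'ca': from fail(7)=0 chase 'a': 0 ⇒ 0;  out=∅∪out(0)=∅
  fail(21) 'ba': from fail(1)=0 chase 'a': 0 ⇒ 0;  out=∅∪out(0)=∅
  fail(5) 'dbd': from fail(4)=1 chase 'd': 1 ⇒ 2;  out=∅∪out(2)={0}
  fail(9) 'cde': from fail(8)=3 chase 'e': 3→0 ⇒ 0;  out={2}∪out(0)={2}
  fail(11) 'cba': from fail(10)=1 chase 'a': 1 ⇒ 21;  out=∅∪out(21)=∅
  fail(16) 'cab': from fail(15)=0 chase 'b': 0 ⇒ 1;  out={4}∪out(1)={4}
  fail(17) 'cbb': from fail(10)=1 chase 'b': 1→0 ⇒ 1;  out=∅∪out(1)=∅
  fail(22) 'bae': from fail(21)=0 chase 'e': 0 ⇒ 0;  out=∅∪out(0)=∅
  fail(6) 'dbde': from fail(5)=2 chase 'e': 2→3→0 ⇒ 0;  out={1}∪out(0)={1}
  fail(12) 'cbae': from fail(11)=21 chase 'e': 21 ⇒ 22;  out=∅∪out(22)=∅
  fail(18) 'cbbc': from fail(17)=1 chase 'c': 1→0 ⇒ 7;  out=∅∪out(7)=∅
  fail(23) 'baee': from fail(22)=0 chase 'e': 0 ⇒ 0;  out=∅∪out(0)=∅
  fail(13) 'cbaee': from fail(12)=22 chase 'e': 22 ⇒ 23;  out=∅∪out(23)=∅
  fail(19) 'cbbca': from fail(18)=7 chase 'a': 7 ⇒ 15;  out=∅∪out(15)=∅
  fail(24) 'baeee': from fail(23)=0 chase 'e': 0 ⇒ 0;  out={6}∪out(0)={6}
  fail(14) 'cbaeee': from fail(13)=23 chase 'e': 23 ⇒ 24;  out={3}∪out(24)={3,6}
  fail(20) 'cbbcab': from fail(19)=15 chase 'b': 15 ⇒ 16;  out={5}∪out(16)={4,5}

Run:
[0] read 'd'  n0⇒n3
[1] read 'd'  n3⇒n3 (fail-walked)
[2] read 'c'  n3⇒n7 (fail-walked)
[3] read 'b'  n7⇒n10
[4] read 'b'  n10⇒n17
[5] read 'c'  n17⇒n18
[6] read 'a'  n18⇒n19
[7] read 'b'  n19⇒n20  emit P4@[5:7],P5@[2:7]
[8] read 'c'  n20⇒n7 (fail-walked)
[9] read 'a'  n7⇒n15
[10] read 'b'  n15⇒n16  emit P4@[8:10]
[11] read 'c'  n16⇒n7 (fail-walked)
[12] read 'd'  n7⇒n8
[13] read 'e'  n8⇒n9  emit P2@[11:13]
[14] read 'e'  n9⇒n0 (fail-walked)
[15] read 'b'  n0⇒n1
[16] read 'c'  n1⇒n7 (fail-walked)
[17] read 'd'  n7⇒n8
[18] read 'b'  n8⇒n4 (fail-walked)
[19] read 'd'  n4⇒n5  emit P0@[18:19]
[20] read 'e'  n5⇒n6  emit P1@[17:20]
[21] read 'c'  n6⇒n7 (fail-walked)
[22] read 'd'  n7⇒n8
[23] read 'e'  n8⇒n9  emit P2@[21:23]
[24] read 'c'  n9⇒n7 (fail-walked)
[25] read 'd'  n7⇒n8
[26] read 'a'  n8⇒n0 (fail-walked)
[27] read 'b'  n0⇒n1
[28] read 'd'  n1⇒n2  emit P0@[27:28]
[29] read 'd'  n2⇒n3 (fail-walked)
[30] read 'd'  n3⇒n3 (fail-walked)
[31] read 'c'  n3⇒n7 (fail-walked)
[32] read 'c'  n7⇒n7 (fail-walked)
[33] read 'c'  n7⇒n7 (fail-walked)
[34] read 'b'  n7⇒n10
[35] read 'a'  n10⇒n11
[36] read 'e'  n11⇒n12
[37] read 'e'  n12⇒n13
[38] read 'e'  n13⇒n14  emit P3@[33:38],P6@[34:38]
[39] read 'b'  n14⇒n1 (fail-walked)
[40] read 'c'  n1⇒n7 (fail-walked)
[41] read 'd'  n7⇒n8
[42] read 'e'  n8⇒n9  emit P2@[40:42]
[43] read 'd'  n9⇒n3 (fail-walked)
[44] read 'd'  n3⇒n3 (fail-walked)
[45] read 'c'  n3⇒n7 (fail-walked)
[46] read 'a'  n7⇒n15
[47] read 'd'  n15⇒n3 (fail-walked)
[48] read 'b'  n3⇒n4
[49] read 'c'  n4⇒n7 (fail-walked)
[50] read 'b'  n7⇒n10
[51] read 'b'  n10⇒n17
[52] read 'c'  n17⇒n18
[53] read 'a'  n18⇒n19
[54] read 'b'  n19⇒n20  emit P4@[52:54],P5@[49:54]
[55] read 'c'  n20⇒n7 (fail-walked)
[56] read 'c'  n7⇒n7 (fail-walked)
[57] read 'a'  n7⇒n15
[58] read 'b'  n15⇒n16  emit P4@[56:58]
[59] read 'a'  n16⇒n21 (fail-walked)
[60] read 'b'  n21⇒n1 (fail-walked)
[61] read 'd'  n1⇒n2  emit P0@[60:61]
[62] read 'd'  n2⇒n3 (fail-walked)
[63] read 'd'  n3⇒n3 (fail-walked)
[64] read 'a'  n3⇒n0 (fail-walked)
[65] read 'b'  n0⇒n1
[66] read 'b'  n1⇒n1 (fail-walked)
[67] read 'a'  n1⇒n21
[68] read 'e'  n21⇒n22
[69] read 'e'  n22⇒n23
[70] read 'e'  n23⇒n24  emit P6@[66:70]
[71] read 'd'  n24⇒n3 (fail-walked)
[72] read 'a'  n3⇒n0 (fail-walked)
[73] read 'a'  n0⇒n0
[74] read 'a'  n0⇒n0
[75] read 'a'  n0⇒n0
[76] read 'c'  n0⇒n7
[77] read 'b'  n7⇒n10

Matches: [[7,4],[7,5],[10,4],[13,2],[19,0],[20,1],[23,2],[28,0],[38,3],[38,6],[42,2],[54,4],[54,5],[58,4],[61,0],[70,6]]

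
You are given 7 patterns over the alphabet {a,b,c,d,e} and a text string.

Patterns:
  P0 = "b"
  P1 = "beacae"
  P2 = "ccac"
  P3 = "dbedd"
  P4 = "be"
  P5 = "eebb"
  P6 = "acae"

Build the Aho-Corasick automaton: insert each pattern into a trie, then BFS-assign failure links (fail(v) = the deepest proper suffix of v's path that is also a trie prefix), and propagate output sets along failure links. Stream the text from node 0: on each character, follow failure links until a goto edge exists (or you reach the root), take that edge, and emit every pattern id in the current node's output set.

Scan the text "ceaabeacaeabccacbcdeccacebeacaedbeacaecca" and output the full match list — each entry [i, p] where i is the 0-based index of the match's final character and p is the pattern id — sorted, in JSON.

Build:
Trie (insert patterns):
  n0 'ε': a→20 b→1 c→7 d→11 e→16
  n1 'b': e→2  [P0 ends]
  n2 'be': a→3  [P4 ends]
  n3 'bea': c→4
  n4 'beac': a→5
  n5 'beaca': e→6
  n6 'beacae': ·  [P1 ends]
  n7 'c': c→8
  n8 'cc': a→9
  n9 'cca': c→10
  n10 'ccac': ·  [P2 ends]
  n11 'd': b→12
  n12 'db': e→13
  n13 'dbe': d→14
  n14 'dbed': d→15
  n15 'dbedd': ·  [P3 ends]
  n16 'e': e→17
  n17 'ee': b→18
  n18 'eeb': b→19
  n19 'eebb': ·  [P5 ends]
  n20 'a': c→21
  n21 'ac': a→22
  n22 'aca': e→23
  n23 'acae': ·  [P6 ends]

Failure links (BFS by depth):
  n1('b'): parent n0 fail=0; on 'b' 0 → fail=0;  out {0}∪∅={0}
  n7('c'): parent n0 fail=0; on 'c' 0 → fail=0;  out ∅∪∅=∅
  n11('d'): parent n0 fail=0; on 'd' 0 → fail=0;  out ∅∪∅=∅
  n16('e'): parent n0 fail=0; on 'e' 0 → fail=0;  out ∅∪∅=∅
  n20('a'): parent n0 fail=0; on 'a' 0 → fail=0;  out ∅∪∅=∅
  n2('be'): parent n1 fail=0; on 'e' 0 → fail=16;  out {4}∪∅={4}
  n8('cc'): parent n7 fail=0; on 'c' 0 → fail=7;  out ∅∪∅=∅
  n12('db'): parent n11 fail=0; on 'b' 0 → fail=1;  out ∅∪{0}={0}
  n17('ee'): parent n16 fail=0; on 'e' 0 → fail=16;  out ∅∪∅=∅
  n21('ac'): parent n20 fail=0; on 'c' 0 → fail=7;  out ∅∪∅=∅
  n3('bea'): parent n2 fail=16; on 'a' 16→0 → fail=20;  out ∅∪∅=∅
  n9('cca'): parent n8 fail=7; on 'a' 7→0 → fail=20;  out ∅∪∅=∅
  n13('dbe'): parent n12 fail=1; on 'e' 1 → fail=2;  out ∅∪{4}={4}
  n18('eeb'): parent n17 fail=16; on 'b' 16→0 → fail=1;  out ∅∪{0}={0}
  n22('aca'): parent n21 fail=7; on 'a' 7→0 → fail=20;  out ∅∪∅=∅
  n4('beac'): parent n3 fail=20; on 'c' 20 → fail=21;  out ∅∪∅=∅
  n10('ccac'): parent n9 fail=20; on 'c' 20 → fail=21;  out {2}∪∅={2}
  n14('dbed'): parent n13 fail=2; on 'd' 2→16→0 → fail=11;  out ∅∪∅=∅
  n19('eebb'): parent n18 fail=1; on 'b' 1→0 → fail=1;  out {5}∪{0}={0,5}
  n23('acae'): parent n22 fail=20; on 'e' 20→0 → fail=16;  out {6}∪∅={6}
  n5('beaca'): parent n4 fail=21; on 'a' 21 → fail=22;  out ∅∪∅=∅
  n15('dbedd'): parent n14 fail=11; on 'd' 11→0 → fail=11;  out {3}∪∅={3}
  n6('beacae'): parent n5 fail=22; on 'e' 22 → fail=23;  out {1}∪{6}={1,6}

Scan:
i=0 'c': node 0→7
i=1 'e': node 7→16 (fail-walked)
i=2 'a': node 16→20 (fail-walked)
i=3 'a': node 20→20 (fail-walked)
i=4 'b': node 20→1 (fail-walked)  → match P0@[4:4]
i=5 'e': node 1→2  → match P4@[4:5]
i=6 'a': node 2→3
i=7 'c': node 3→4
i=8 'a': node 4→5
i=9 'e': node 5→6  → match P1@[4:9],P6@[6:9]
i=10 'a': node 6→20 (fail-walked)
i=11 'b': node 20→1 (fail-walked)  → match P0@[11:11]
i=12 'c': node 1→7 (fail-walked)
i=13 'c': node 7→8
i=14 'a': node 8→9
i=15 'c': node 9→10  → match P2@[12:15]
i=16 'b': node 10→1 (fail-walked)  → match P0@[16:16]
i=17 'c': node 1→7 (fail-walked)
i=18 'd': node 7→11 (fail-walked)
i=19 'e': node 11→16 (fail-walked)
i=20 'c': node 16→7 (fail-walked)
i=21 'c': node 7→8
i=22 'a': node 8→9
i=23 'c': node 9→10  → match P2@[20:23]
i=24 'e': node 10→16 (fail-walked)
i=25 'b': node 16→1 (fail-walked)  → match P0@[25:25]
i=26 'e': node 1→2  → match P4@[25:26]
i=27 'a': node 2→3
i=28 'c': node 3→4
i=29 'a': node 4→5
i=30 'e': node 5→6  → match P1@[25:30],P6@[27:30]
i=31 'd': node 6→11 (fail-walked)
i=32 'b': node 11→12  → match P0@[32:32]
i=33 'e': node 12→13  → match P4@[32:33]
i=34 'a': node 13→3 (fail-walked)
i=35 'c': node 3→4
i=36 'a': node 4→5
i=37 'e': node 5→6  → match P1@[32:37],P6@[34:37]
i=38 'c': node 6→7 (fail-walked)
i=39 'c': node 7→8
i=40 'a': node 8→9

Matches: [[4,0],[5,4],[9,1],[9,6],[11,0],[15,2],[16,0],[23,2],[25,0],[26,4],[30,1],[30,6],[32,0],[33,4],[37,1],[37,6]]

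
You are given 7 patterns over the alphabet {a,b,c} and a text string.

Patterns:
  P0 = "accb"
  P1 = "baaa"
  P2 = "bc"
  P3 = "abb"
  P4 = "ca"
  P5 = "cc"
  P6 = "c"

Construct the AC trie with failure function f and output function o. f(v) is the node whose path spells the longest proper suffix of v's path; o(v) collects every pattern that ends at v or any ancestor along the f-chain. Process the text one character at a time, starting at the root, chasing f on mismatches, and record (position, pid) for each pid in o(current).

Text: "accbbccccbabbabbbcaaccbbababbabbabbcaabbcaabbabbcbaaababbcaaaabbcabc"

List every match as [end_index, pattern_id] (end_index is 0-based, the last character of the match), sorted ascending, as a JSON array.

Construct AC machine:
Trie nodes:
  n0 'ε': a→1 b→5 c→12
  n1 'a': b→10 c→2
  n2 'ac': c→3
  n3 'acc': b→4
  n4 'accb': ·  ←P0
  n5 'b': a→6 c→9
  n6 'ba': a→7
  n7 'baa': a→8
  n8 'baaa': ·  ←P1
  n9 'bc': ·  ←P2
  n10 'ab': b→11
  n11 'abb': ·  ←P3
  n12 'c': a→13 c→14  ←P6
  n13 'ca': ·  ←P4
  n14 'cc': ·  ←P5

Failure links (BFS by depth):
  fail(1) 'a': from fail(0)=0 chase 'a': 0 ⇒ 0;  out=∅∪out(0)=∅
  fail(5) 'b': from fail(0)=0 chase 'b': 0 ⇒ 0;  out=∅∪out(0)=∅
  fail(12) 'c': from fail(0)=0 chase 'c': 0 ⇒ 0;  out={6}∪out(0)={6}
  fail(2) 'ac': from fail(1)=0 chase 'c': 0 ⇒ 12;  out=∅∪out(12)={6}
  fail(6) 'ba': from fail(5)=0 chase 'a': 0 ⇒ 1;  out=∅∪out(1)=∅
  fail(9) 'bc': from fail(5)=0 chase 'c': 0 ⇒ 12;  out={2}∪out(12)={2,6}
  fail(10) 'ab': from fail(1)=0 chase 'b': 0 ⇒ 5;  out=∅∪out(5)=∅
  fail(13) 'ca': from fail(12)=0 chase 'a': 0 ⇒ 1;  out={4}∪out(1)={4}
  fail(14) 'cc': from fail(12)=0 chase 'c': 0 ⇒ 12;  out={5}∪out(12)={5,6}
  fail(3) 'acc': from fail(2)=12 chase 'c': 12 ⇒ 14;  out=∅∪out(14)={5,6}
  fail(7) 'baa': from fail(6)=1 chase 'a': 1→0 ⇒ 1;  out=∅∪out(1)=∅
  fail(11) 'abb': from fail(10)=5 chase 'b': 5→0 ⇒ 5;  out={3}∪out(5)={3}
  fail(4) 'accb': from fail(3)=14 chase 'b': 14→12→0 ⇒ 5;  out={0}∪out(5)={0}
  fail(8) 'baaa': from fail(7)=1 chase 'a': 1→0 ⇒ 1;  out={1}∪out(1)={1}

Run:
pos 0 'a': at 1
pos 1 'c': at 2  → match P6@[1:1]
pos 2 'c': at 3  → match P5@[1:2],P6@[2:2]
pos 3 'b': at 4  → match P0@[0:3]
pos 4 'b': at 5 ·f
pos 5 'c': at 9  → match P2@[4:5],P6@[5:5]
pos 6 'c': at 14 ·f  → match P5@[5:6],P6@[6:6]
pos 7 'c': at 14 ·f  → match P5@[6:7],P6@[7:7]
pos 8 'c': at 14 ·f  → match P5@[7:8],P6@[8:8]
pos 9 'b': at 5 ·f
pos 10 'a': at 6
pos 11 'b': at 10 ·f
pos 12 'b': at 11  → match P3@[10:12]
pos 13 'a': at 6 ·f
pos 14 'b': at 10 ·f
pos 15 'b': at 11  → match P3@[13:15]
pos 16 'b': at 5 ·f
pos 17 'c': at 9  → match P2@[16:17],P6@[17:17]
pos 18 'a': at 13 ·f  → match P4@[17:18]
pos 19 'a': at 1 ·f
pos 20 'c': at 2  → match P6@[20:20]
pos 21 'c': at 3  → match P5@[20:21],P6@[21:21]
pos 22 'b': at 4  → match P0@[19:22]
pos 23 'b': at 5 ·f
pos 24 'a': at 6
pos 25 'b': at 10 ·f
pos 26 'a': at 6 ·f
pos 27 'b': at 10 ·f
pos 28 'b': at 11  → match P3@[26:28]
pos 29 'a': at 6 ·f
pos 30 'b': at 10 ·f
pos 31 'b': at 11  → match P3@[29:31]
pos 32 'a': at 6 ·f
pos 33 'b': at 10 ·f
pos 34 'b': at 11  → match P3@[32:34]
pos 35 'c': at 9 ·f  → match P2@[34:35],P6@[35:35]
pos 36 'a': at 13 ·f  → match P4@[35:36]
pos 37 'a': at 1 ·f
pos 38 'b': at 10
pos 39 'b': at 11  → match P3@[37:39]
pos 40 'c': at 9 ·f  → match P2@[39:40],P6@[40:40]
pos 41 'a': at 13 ·f  → match P4@[40:41]
pos 42 'a': at 1 ·f
pos 43 'b': at 10
pos 44 'b': at 11  → match P3@[42:44]
pos 45 'a': at 6 ·f
pos 46 'b': at 10 ·f
pos 47 'b': at 11  → match P3@[45:47]
pos 48 'c': at 9 ·f  → match P2@[47:48],P6@[48:48]
pos 49 'b': at 5 ·f
pos 50 'a': at 6
pos 51 'a': at 7
pos 52 'a': at 8  → match P1@[49:52]
pos 53 'b': at 10 ·f
pos 54 'a': at 6 ·f
pos 55 'b': at 10 ·f
pos 56 'b': at 11  → match P3@[54:56]
pos 57 'c': at 9 ·f  → match P2@[56:57],P6@[57:57]
pos 58 'a': at 13 ·f  → match P4@[57:58]
pos 59 'a': at 1 ·f
pos 60 'a': at 1 ·f
pos 61 'a': at 1 ·f
pos 62 'b': at 10
pos 63 'b': at 11  → match P3@[61:63]
pos 64 'c': at 9 ·f  → match P2@[63:64],P6@[64:64]
pos 65 'a': at 13 ·f  → match P4@[64:65]
pos 66 'b': at 10 ·f
pos 67 'c': at 9 ·f  → match P2@[66:67],P6@[67:67]

All matches (sorted): [[1,6],[2,5],[2,6],[3,0],[5,2],[5,6],[6,5],[6,6],[7,5],[7,6],[8,5],[8,6],[12,3],[15,3],[17,2],[17,6],[18,4],[20,6],[21,5],[21,6],[22,0],[28,3],[31,3],[34,3],[35,2],[35,6],[36,4],[39,3],[40,2],[40,6],[41,4],[44,3],[47,3],[48,2],[48,6],[52,1],[56,3],[57,2],[57,6],[58,4],[63,3],[64,2],[64,6],[65,4],[67,2],[67,6]]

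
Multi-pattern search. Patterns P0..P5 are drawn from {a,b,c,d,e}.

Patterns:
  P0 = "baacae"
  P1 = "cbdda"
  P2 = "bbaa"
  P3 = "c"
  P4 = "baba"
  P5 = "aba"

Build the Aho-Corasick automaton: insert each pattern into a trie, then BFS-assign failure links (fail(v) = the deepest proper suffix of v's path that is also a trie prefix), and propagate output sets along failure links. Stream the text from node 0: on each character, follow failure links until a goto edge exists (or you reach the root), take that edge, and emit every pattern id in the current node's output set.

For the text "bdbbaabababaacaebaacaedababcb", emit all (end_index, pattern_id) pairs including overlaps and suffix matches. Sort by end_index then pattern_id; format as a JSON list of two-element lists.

Construct AC machine:
Trie (insert patterns):
  n0 'ε': a→17 b→1 c→7
  n1 'b': a→2 b→12
  n2 'ba': a→3 b→15
  n3 'baa': c→4
  n4 'baac': a→5
  n5 'baaca': e→6
  n6 'baacae': ·  ←P0
  n7 'c': b→8  ←P3
  n8 'cb': d→9
  n9 'cbd': d→10
  n10 'cbdd': a→11
  n11 'cbdda': ·  ←P1
  n12 'bb': a→13
  n13 'bba': a→14
  n14 'bbaa': ·  ←P2
  n15 'bab': a→16
  n16 'baba': ·  ←P4
  n17 'a': b→18
  n18 'ab': a→19
  n19 'aba': ·  ←P5

Failure links (BFS by depth):
  n1('b'): parent n0 fail=0; on 'b' 0 → fail=0;  out ∅∪∅=∅
  n7('c'): parent n0 fail=0; on 'c' 0 → fail=0;  out {3}∪∅={3}
  n17('a'): parent n0 fail=0; on 'a' 0 → fail=0;  out ∅∪∅=∅
  n2('ba'): parent n1 fail=0; on 'a' 0 → fail=17;  out ∅∪∅=∅
  n8('cb'): parent n7 fail=0; on 'b' 0 → fail=1;  out ∅∪∅=∅
  n12('bb'): parent n1 fail=0; on 'b' 0 → fail=1;  out ∅∪∅=∅
  n18('ab'): parent n17 fail=0; on 'b' 0 → fail=1;  out ∅∪∅=∅
  n3('baa'): parent n2 fail=17; on 'a' 17→0 → fail=17;  out ∅∪∅=∅
  n9('cbd'): parent n8 fail=1; on 'd' 1→0 → fail=0;  out ∅∪∅=∅
  n13('bba'): parent n12 fail=1; on 'a' 1 → fail=2;  out ∅∪∅=∅
  n15('bab'): parent n2 fail=17; on 'b' 17 → fail=18;  out ∅∪∅=∅
  n19('aba'): parent n18 fail=1; on 'a' 1 → fail=2;  out {5}∪∅={5}
  n4('baac'): parent n3 fail=17; on 'c' 17→0 → fail=7;  out ∅∪{3}={3}
  n10('cbdd'): parent n9 fail=0; on 'd' 0 → fail=0;  out ∅∪∅=∅
  n14('bbaa'): parent n13 fail=2; on 'a' 2 → fail=3;  out {2}∪∅={2}
  n16('baba'): parent n15 fail=18; on 'a' 18 → fail=19;  out {4}∪{5}={4,5}
  n5('baaca'): parent n4 fail=7; on 'a' 7→0 → fail=17;  out ∅∪∅=∅
  n11('cbdda'): parent n10 fail=0; on 'a' 0 → fail=17;  out {1}∪∅={1}
  n6('baacae'): parent n5 fail=17; on 'e' 17→0 → fail=0;  out {0}∪∅={0}

Text stream:
[0] read 'b'  n0⇒n1
[1] read 'd'  n1⇒n0 (via fail)
[2] read 'b'  n0⇒n1
[3] read 'b'  n1⇒n12
[4] read 'a'  n12⇒n13
[5] read 'a'  n13⇒n14  → match P2@[2:5]
[6] read 'b'  n14⇒n18 (via fail)
[7] read 'a'  n18⇒n19  → match P5@[5:7]
[8] read 'b'  n19⇒n15 (via fail)
[9] read 'a'  n15⇒n16  → match P4@[6:9],P5@[7:9]
[10] read 'b'  n16⇒n15 (via fail)
[11] read 'a'  n15⇒n16  → match P4@[8:11],P5@[9:11]
[12] read 'a'  n16⇒n3 (via fail)
[13] read 'c'  n3⇒n4  → match P3@[13:13]
[14] read 'a'  n4⇒n5
[15] read 'e'  n5⇒n6  → match P0@[10:15]
[16] read 'b'  n6⇒n1 (via fail)
[17] read 'a'  n1⇒n2
[18] read 'a'  n2⇒n3
[19] read 'c'  n3⇒n4  → match P3@[19:19]
[20] read 'a'  n4⇒n5
[21] read 'e'  n5⇒n6  → match P0@[16:21]
[22] read 'd'  n6⇒n0 (via fail)
[23] read 'a'  n0⇒n17
[24] read 'b'  n17⇒n18
[25] read 'a'  n18⇒n19  → match P5@[23:25]
[26] read 'b'  n19⇒n15 (via fail)
[27] read 'c'  n15⇒n7 (via fail)  → match P3@[27:27]
[28] read 'b'  n7⇒n8

Result: [[5,2],[7,5],[9,4],[9,5],[11,4],[11,5],[13,3],[15,0],[19,3],[21,0],[25,5],[27,3]]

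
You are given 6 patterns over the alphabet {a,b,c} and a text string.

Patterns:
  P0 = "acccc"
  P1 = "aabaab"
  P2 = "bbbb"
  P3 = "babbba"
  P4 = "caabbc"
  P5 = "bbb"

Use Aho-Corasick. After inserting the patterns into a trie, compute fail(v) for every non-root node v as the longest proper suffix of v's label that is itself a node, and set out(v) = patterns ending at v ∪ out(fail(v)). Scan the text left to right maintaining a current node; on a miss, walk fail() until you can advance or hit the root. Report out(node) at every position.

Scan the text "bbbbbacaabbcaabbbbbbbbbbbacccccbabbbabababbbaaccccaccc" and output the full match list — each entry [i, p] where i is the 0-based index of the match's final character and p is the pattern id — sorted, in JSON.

Build automaton:
Trie (insert patterns):
  0='ε' goto a→1 b→11 c→20
  1='a' goto a→6 c→2
  2='ac' goto c→3
  3='acc' goto c→4
  4='accc' goto c→5
  5='acccc' goto ·  [P0 ends]
  6='aa' goto b→7
  7='aab' goto a→8
  8='aaba' goto a→9
  9='aabaa' goto b→10
  10='aabaab' goto ·  [P1 ends]
  11='b' goto a→15 b→12
  12='bb' goto b→13
  13='bbb' goto b→14  [P5 ends]
  14='bbbb' goto ·  [P2 ends]
  15='ba' goto b→16
  16='bab' goto b→17
  17='babb' goto b→18
  18='babbb' goto a→19
  19='babbba' goto ·  [P3 ends]
  20='c' goto a→21
  21='ca' goto a→22
  22='caa' goto b→23
  23='caab' goto b→24
  24='caabb' goto c→25
  25='caabbc' goto ·  [P4 ends]

BFS fail/out derivation:
  n1('a'): parent n0 fail=0; on 'a' 0 → fail=0;  out ∅∪∅=∅
  n11('b'): parent n0 fail=0; on 'b' 0 → fail=0;  out ∅∪∅=∅
  n20('c'): parent n0 fail=0; on 'c' 0 → fail=0;  out ∅∪∅=∅
  n2('ac'): parent n1 fail=0; on 'c' 0 → fail=20;  out ∅∪∅=∅
  n6('aa'): parent n1 fail=0; on 'a' 0 → fail=1;  out ∅∪∅=∅
  n12('bb'): parent n11 fail=0; on 'b' 0 → fail=11;  out ∅∪∅=∅
  n15('ba'): parent n11 fail=0; on 'a' 0 → fail=1;  out ∅∪∅=∅
  n21('ca'): parent n20 fail=0; on 'a' 0 → fail=1;  out ∅∪∅=∅
  n3('acc'): parent n2 fail=20; on 'c' 20→0 → fail=20;  out ∅∪∅=∅
  n7('aab'): parent n6 fail=1; on 'b' 1→0 → fail=11;  out ∅∪∅=∅
  n13('bbb'): parent n12 fail=11; on 'b' 11 → fail=12;  out {5}∪∅={5}
  n16('bab'): parent n15 fail=1; on 'b' 1→0 → fail=11;  out ∅∪∅=∅
  n22('caa'): parent n21 fail=1; on 'a' 1 → fail=6;  out ∅∪∅=∅
  n4('accc'): parent n3 fail=20; on 'c' 20→0 → fail=20;  out ∅∪∅=∅
  n8('aaba'): parent n7 fail=11; on 'a' 11 → fail=15;  out ∅∪∅=∅
  n14('bbbb'): parent n13 fail=12; on 'b' 12 → fail=13;  out {2}∪{5}={2,5}
  n17('babb'): parent n16 fail=11; on 'b' 11 → fail=12;  out ∅∪∅=∅
  n23('caab'): parent n22 fail=6; on 'b' 6 → fail=7;  out ∅∪∅=∅
  n5('acccc'): parent n4 fail=20; on 'c' 20→0 → fail=20;  out {0}∪∅={0}
  n9('aabaa'): parent n8 fail=15; on 'a' 15→1 → fail=6;  out ∅∪∅=∅
  n18('babbb'): parent n17 fail=12; on 'b' 12 → fail=13;  out ∅∪{5}={5}
  n24('caabb'): parent n23 fail=7; on 'b' 7→11 → fail=12;  out ∅∪∅=∅
  n10('aabaab'): parent n9 fail=6; on 'b' 6 → fail=7;  out {1}∪∅={1}
  n19('babbba'): parent n18 fail=13; on 'a' 13→12→11 → fail=15;  out {3}∪∅={3}
  n25('caabbc'): parent n24 fail=12; on 'c' 12→11→0 → fail=20;  out {4}∪∅={4}

Text stream:
[0] read 'b'  n0⇒n11
[1] read 'b'  n11⇒n12
[2] read 'b'  n12⇒n13  emit P5@[0:2]
[3] read 'b'  n13⇒n14  emit P2@[0:3],P5@[1:3]
[4] read 'b'  n14⇒n14 (fail-walked)  emit P2@[1:4],P5@[2:4]
[5] read 'a'  n14⇒n15 (fail-walked)
[6] read 'c'  n15⇒n2 (fail-walked)
[7] read 'a'  n2⇒n21 (fail-walked)
[8] read 'a'  n21⇒n22
[9] read 'b'  n22⇒n23
[10] read 'b'  n23⇒n24
[11] read 'c'  n24⇒n25  emit P4@[6:11]
[12] read 'a'  n25⇒n21 (fail-walked)
[13] read 'a'  n21⇒n22
[14] read 'b'  n22⇒n23
[15] read 'b'  n23⇒n24
[16] read 'b'  n24⇒n13 (fail-walked)  emit P5@[14:16]
[17] read 'b'  n13⇒n14  emit P2@[14:17],P5@[15:17]
[18] read 'b'  n14⇒n14 (fail-walked)  emit P2@[15:18],P5@[16:18]
[19] read 'b'  n14⇒n14 (fail-walked)  emit P2@[16:19],P5@[17:19]
[20] read 'b'  n14⇒n14 (fail-walked)  emit P2@[17:20],P5@[18:20]
[21] read 'b'  n14⇒n14 (fail-walked)  emit P2@[18:21],P5@[19:21]
[22] read 'b'  n14⇒n14 (fail-walked)  emit P2@[19:22],P5@[20:22]
[23] read 'b'  n14⇒n14 (fail-walked)  emit P2@[20:23],P5@[21:23]
[24] read 'b'  n14⇒n14 (fail-walked)  emit P2@[21:24],P5@[22:24]
[25] read 'a'  n14⇒n15 (fail-walked)
[26] read 'c'  n15⇒n2 (fail-walked)
[27] read 'c'  n2⇒n3
[28] read 'c'  n3⇒n4
[29] read 'c'  n4⇒n5  emit P0@[25:29]
[30] read 'c'  n5⇒n20 (fail-walked)
[31] read 'b'  n20⇒n11 (fail-walked)
[32] read 'a'  n11⇒n15
[33] read 'b'  n15⇒n16
[34] read 'b'  n16⇒n17
[35] read 'b'  n17⇒n18  emit P5@[33:35]
[36] read 'a'  n18⇒n19  emit P3@[31:36]
[37] read 'b'  n19⇒n16 (fail-walked)
[38] read 'a'  n16⇒n15 (fail-walked)
[39] read 'b'  n15⇒n16
[40] read 'a'  n16⇒n15 (fail-walked)
[41] read 'b'  n15⇒n16
[42] read 'b'  n16⇒n17
[43] read 'b'  n17⇒n18  emit P5@[41:43]
[44] read 'a'  n18⇒n19  emit P3@[39:44]
[45] read 'a'  n19⇒n6 (fail-walked)
[46] read 'c'  n6⇒n2 (fail-walked)
[47] read 'c'  n2⇒n3
[48] read 'c'  n3⇒n4
[49] read 'c'  n4⇒n5  emit P0@[45:49]
[50] read 'a'  n5⇒n21 (fail-walked)
[51] read 'c'  n21⇒n2 (fail-walked)
[52] read 'c'  n2⇒n3
[53] read 'c'  n3⇒n4

Matches: [[2,5],[3,2],[3,5],[4,2],[4,5],[11,4],[16,5],[17,2],[17,5],[18,2],[18,5],[19,2],[19,5],[20,2],[20,5],[21,2],[21,5],[22,2],[22,5],[23,2],[23,5],[24,2],[24,5],[29,0],[35,5],[36,3],[43,5],[44,3],[49,0]]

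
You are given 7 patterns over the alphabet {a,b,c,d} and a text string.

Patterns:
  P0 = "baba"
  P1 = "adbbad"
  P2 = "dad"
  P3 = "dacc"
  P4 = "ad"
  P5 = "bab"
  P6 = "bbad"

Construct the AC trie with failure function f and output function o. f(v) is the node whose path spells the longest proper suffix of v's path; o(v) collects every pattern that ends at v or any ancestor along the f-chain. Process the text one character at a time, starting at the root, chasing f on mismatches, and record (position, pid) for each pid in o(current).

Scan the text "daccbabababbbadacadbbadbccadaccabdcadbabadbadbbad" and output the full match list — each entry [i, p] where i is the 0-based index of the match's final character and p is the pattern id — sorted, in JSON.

Build:
Trie (insert patterns):
  n0 'ε': a→5 b→1 d→11
  n1 'b': a→2 b→16
  n2 'ba': b→3
  n3 'bab': a→4  [P5 ends]
  n4 'baba': ·  [P0 ends]
  n5 'a': d→6
  n6 'ad': b→7  [P4 ends]
  n7 'adb': b→8
  n8 'adbb': a→9
  n9 'adbba': d→10
  n10 'adbbad': ·  [P1 ends]
  n11 'd': a→12
  n12 'da': c→14 d→13
  n13 'dad': ·  [P2 ends]
  n14 'dac': c→15
  n15 'dacc': ·  [P3 ends]
  n16 'bb': a→17
  n17 'bba': d→18
  n18 'bbad': ·  [P6 ends]

BFS fail/out derivation:
  fail(1) 'b': from fail(0)=0 chase 'b': 0 ⇒ 0;  out=∅∪out(0)=∅
  fail(5) 'a': from fail(0)=0 chase 'a': 0 ⇒ 0;  out=∅∪out(0)=∅
  fail(11) 'd': from fail(0)=0 chase 'd': 0 ⇒ 0;  out=∅∪out(0)=∅
  fail(2) 'ba': from fail(1)=0 chase 'a': 0 ⇒ 5;  out=∅∪out(5)=∅
  fail(6) 'ad': from fail(5)=0 chase 'd': 0 ⇒ 11;  out={4}∪out(11)={4}
  fail(12) 'da': from fail(11)=0 chase 'a': 0 ⇒ 5;  out=∅∪out(5)=∅
  fail(16) 'bb': from fail(1)=0 chase 'b': 0 ⇒ 1;  out=∅∪out(1)=∅
  fail(3) 'bab': from fail(2)=5 chase 'b': 5→0 ⇒ 1;  out={5}∪out(1)={5}
  fail(7) 'adb': from fail(6)=11 chase 'b': 11→0 ⇒ 1;  out=∅∪out(1)=∅
  fail(13) 'dad': from fail(12)=5 chase 'd': 5 ⇒ 6;  out={2}∪out(6)={2,4}
  fail(14) 'dac': from fail(12)=5 chase 'c': 5→0 ⇒ 0;  out=∅∪out(0)=∅
  fail(17) 'bba': from fail(16)=1 chase 'a': 1 ⇒ 2;  out=∅∪out(2)=∅
  fail(4) 'baba': from fail(3)=1 chase 'a': 1 ⇒ 2;  out={0}∪out(2)={0}
  fail(8) 'adbb': from fail(7)=1 chase 'b': 1 ⇒ 16;  out=∅∪out(16)=∅
  fail(15) 'dacc': from fail(14)=0 chase 'c': 0 ⇒ 0;  out={3}∪out(0)={3}
  fail(18) 'bbad': from fail(17)=2 chase 'd': 2→5 ⇒ 6;  out={6}∪out(6)={4,6}
  fail(9) 'adbba': from fail(8)=16 chase 'a': 16 ⇒ 17;  out=∅∪out(17)=∅
  fail(10) 'adbbad': from fail(9)=17 chase 'd': 17 ⇒ 18;  out={1}∪out(18)={1,4,6}

Text stream:
i=0 'd': node 0→11
i=1 'a': node 11→12
i=2 'c': node 12→14
i=3 'c': node 14→15  emit P3@[0:3]
i=4 'b': node 15→1 ·f
i=5 'a': node 1→2
i=6 'b': node 2→3  emit P5@[4:6]
i=7 'a': node 3→4  emit P0@[4:7]
i=8 'b': node 4→3 ·f  emit P5@[6:8]
i=9 'a': node 3→4  emit P0@[6:9]
i=10 'b': node 4→3 ·f  emit P5@[8:10]
i=11 'b': node 3→16 ·f
i=12 'b': node 16→16 ·f
i=13 'a': node 16→17
i=14 'd': node 17→18  emit P4@[13:14],P6@[11:14]
i=15 'a': node 18→12 ·f
i=16 'c': node 12→14
i=17 'a': node 14→5 ·f
i=18 'd': node 5→6  emit P4@[17:18]
i=19 'b': node 6→7
i=20 'b': node 7→8
i=21 'a': node 8→9
i=22 'd': node 9→10  emit P1@[17:22],P4@[21:22],P6@[19:22]
i=23 'b': node 10→7 ·f
i=24 'c': node 7→0 ·f
i=25 'c': node 0→0
i=26 'a': node 0→5
i=27 'd': node 5→6  emit P4@[26:27]
i=28 'a': node 6→12 ·f
i=29 'c': node 12→14
i=30 'c': node 14→15  emit P3@[27:30]
i=31 'a': node 15→5 ·f
i=32 'b': node 5→1 ·f
i=33 'd': node 1→11 ·f
i=34 'c': node 11→0 ·f
i=35 'a': node 0→5
i=36 'd': node 5→6  emit P4@[35:36]
i=37 'b': node 6→7
i=38 'a': node 7→2 ·f
i=39 'b': node 2→3  emit P5@[37:39]
i=40 'a': node 3→4  emit P0@[37:40]
i=41 'd': node 4→6 ·f  emit P4@[40:41]
i=42 'b': node 6→7
i=43 'a': node 7→2 ·f
i=44 'd': node 2→6 ·f  emit P4@[43:44]
i=45 'b': node 6→7
i=46 'b': node 7→8
i=47 'a': node 8→9
i=48 'd': node 9→10  emit P1@[43:48],P4@[47:48],P6@[45:48]

Result: [[3,3],[6,5],[7,0],[8,5],[9,0],[10,5],[14,4],[14,6],[18,4],[22,1],[22,4],[22,6],[27,4],[30,3],[36,4],[39,5],[40,0],[41,4],[44,4],[48,1],[48,4],[48,6]]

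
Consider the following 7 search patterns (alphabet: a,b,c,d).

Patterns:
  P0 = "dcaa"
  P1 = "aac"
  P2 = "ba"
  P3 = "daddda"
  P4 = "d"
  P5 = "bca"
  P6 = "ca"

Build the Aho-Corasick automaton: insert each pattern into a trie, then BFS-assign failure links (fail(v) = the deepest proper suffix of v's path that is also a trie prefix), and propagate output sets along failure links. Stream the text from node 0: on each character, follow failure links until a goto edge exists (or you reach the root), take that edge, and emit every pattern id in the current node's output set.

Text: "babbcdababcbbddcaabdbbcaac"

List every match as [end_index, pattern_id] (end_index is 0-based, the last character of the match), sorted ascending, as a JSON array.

Build:
Trie (insert patterns):
  0='ε' goto a→5 b→8 c→17 d→1
  1='d' goto a→10 c→2  [P4 ends]
  2='dc' goto a→3
  3='dca' goto a→4
  4='dcaa' goto ·  [P0 ends]
  5='a' goto a→6
  6='aa' goto c→7
  7='aac' goto ·  [P1 ends]
  8='b' goto a→9 c→15
  9='ba' goto ·  [P2 ends]
  10='da' goto d→11
  11='dad' goto d→12
  12='dadd' goto d→13
  13='daddd' goto a→14
  14='daddda' goto ·  [P3 ends]
  15='bc' goto a→16
  16='bca' goto ·  [P5 ends]
  17='c' goto a→18
  18='ca' goto ·  [P6 ends]

Failure links (BFS by depth):
  n1('d'): parent n0 fail=0; on 'd' 0 → fail=0;  out {4}∪∅={4}
  n5('a'): parent n0 fail=0; on 'a' 0 → fail=0;  out ∅∪∅=∅
  n8('b'): parent n0 fail=0; on 'b' 0 → fail=0;  out ∅∪∅=∅
  n17('c'): parent n0 fail=0; on 'c' 0 → fail=0;  out ∅∪∅=∅
  n2('dc'): parent n1 fail=0; on 'c' 0 → fail=17;  out ∅∪∅=∅
  n6('aa'): parent n5 fail=0; on 'a' 0 → fail=5;  out ∅∪∅=∅
  n9('ba'): parent n8 fail=0; on 'a' 0 → fail=5;  out {2}∪∅={2}
  n10('da'): parent n1 fail=0; on 'a' 0 → fail=5;  out ∅∪∅=∅
  n15('bc'): parent n8 fail=0; on 'c' 0 → fail=17;  out ∅∪∅=∅
  n18('ca'): parent n17 fail=0; on 'a' 0 → fail=5;  out {6}∪∅={6}
  n3('dca'): parent n2 fail=17; on 'a' 17 → fail=18;  out ∅∪{6}={6}
  n7('aac'): parent n6 fail=5; on 'c' 5→0 → fail=17;  out {1}∪∅={1}
  n11('dad'): parent n10 fail=5; on 'd' 5→0 → fail=1;  out ∅∪{4}={4}
  n16('bca'): parent n15 fail=17; on 'a' 17 → fail=18;  out {5}∪{6}={5,6}
  n4('dcaa'): parent n3 fail=18; on 'a' 18→5 → fail=6;  out {0}∪∅={0}
  n12('dadd'): parent n11 fail=1; on 'd' 1→0 → fail=1;  out ∅∪{4}={4}
  n13('daddd'): parent n12 fail=1; on 'd' 1→0 → fail=1;  out ∅∪{4}={4}
  n14('daddda'): parent n13 fail=1; on 'a' 1 → fail=10;  out {3}∪∅={3}

Run:
i=0 'b': node 0→8
i=1 'a': node 8→9  emit P2@[0:1]
i=2 'b': node 9→8 ·f
i=3 'b': node 8→8 ·f
i=4 'c': node 8→15
i=5 'd': node 15→1 ·f  emit P4@[5:5]
i=6 'a': node 1→10
i=7 'b': node 10→8 ·f
i=8 'a': node 8→9  emit P2@[7:8]
i=9 'b': node 9→8 ·f
i=10 'c': node 8→15
i=11 'b': node 15→8 ·f
i=12 'b': node 8→8 ·f
i=13 'd': node 8→1 ·f  emit P4@[13:13]
i=14 'd': node 1→1 ·f  emit P4@[14:14]
i=15 'c': node 1→2
i=16 'a': node 2→3  emit P6@[15:16]
i=17 'a': node 3→4  emit P0@[14:17]
i=18 'b': node 4→8 ·f
i=19 'd': node 8→1 ·f  emit P4@[19:19]
i=20 'b': node 1→8 ·f
i=21 'b': node 8→8 ·f
i=22 'c': node 8→15
i=23 'a': node 15→16  emit P5@[21:23],P6@[22:23]
i=24 'a': node 16→6 ·f
i=25 'c': node 6→7  emit P1@[23:25]

Matches: [[1,2],[5,4],[8,2],[13,4],[14,4],[16,6],[17,0],[19,4],[23,5],[23,6],[25,1]]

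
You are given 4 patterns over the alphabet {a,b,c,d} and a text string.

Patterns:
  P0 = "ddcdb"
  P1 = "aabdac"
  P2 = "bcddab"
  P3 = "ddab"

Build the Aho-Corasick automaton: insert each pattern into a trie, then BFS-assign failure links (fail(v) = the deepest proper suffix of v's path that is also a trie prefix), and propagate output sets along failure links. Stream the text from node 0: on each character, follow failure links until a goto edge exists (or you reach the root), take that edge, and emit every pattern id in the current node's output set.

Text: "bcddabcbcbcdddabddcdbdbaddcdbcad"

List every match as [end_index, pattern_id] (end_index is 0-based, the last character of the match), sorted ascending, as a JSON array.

Build:
Trie nodes:
  0='ε' goto a→6 b→12 d→1
  1='d' goto d→2
  2='dd' goto a→18 c→3
  3='ddc' goto d→4
  4='ddcd' goto b→5
  5='ddcdb' goto ·  ←P0
  6='a' goto a→7
  7='aa' goto b→8
  8='aab' goto d→9
  9='aabd' goto a→10
  10='aabda' goto c→11
  11='aabdac' goto ·  ←P1
  12='b' goto c→13
  13='bc' goto d→14
  14='bcd' goto d→15
  15='bcdd' goto a→16
  16='bcdda' goto b→17
  17='bcddab' goto ·  ←P2
  18='dda' goto b→19
  19='ddab' goto ·  ←P3

Failure links (BFS by depth):
  fail(1) 'd': from fail(0)=0 chase 'd': 0 ⇒ 0;  out=∅∪out(0)=∅
  fail(6) 'a': from fail(0)=0 chase 'a': 0 ⇒ 0;  out=∅∪out(0)=∅
  fail(12) 'b': from fail(0)=0 chase 'b': 0 ⇒ 0;  out=∅∪out(0)=∅
  fail(2) 'dd': from fail(1)=0 chase 'd': 0 ⇒ 1;  out=∅∪out(1)=∅
  fail(7) 'aa': from fail(6)=0 chase 'a': 0 ⇒ 6;  out=∅∪out(6)=∅
  fail(13) 'bc': from fail(12)=0 chase 'c': 0 ⇒ 0;  out=∅∪out(0)=∅
  fail(3) 'ddc': from fail(2)=1 chase 'c': 1→0 ⇒ 0;  out=∅∪out(0)=∅
  fail(8) 'aab': from fail(7)=6 chase 'b': 6→0 ⇒ 12;  out=∅∪out(12)=∅
  fail(14) 'bcd': from fail(13)=0 chase 'd': 0 ⇒ 1;  out=∅∪out(1)=∅
  fail(18) 'dda': from fail(2)=1 chase 'a': 1→0 ⇒ 6;  out=∅∪out(6)=∅
  fail(4) 'ddcd': from fail(3)=0 chase 'd': 0 ⇒ 1;  out=∅∪out(1)=∅
  fail(9) 'aabd': from fail(8)=12 chase 'd': 12→0 ⇒ 1;  out=∅∪out(1)=∅
  fail(15) 'bcdd': from fail(14)=1 chase 'd': 1 ⇒ 2;  out=∅∪out(2)=∅
  fail(19) 'ddab': from fail(18)=6 chase 'b': 6→0 ⇒ 12;  out={3}∪out(12)={3}
  fail(5) 'ddcdb': from fail(4)=1 chase 'b': 1→0 ⇒ 12;  out={0}∪out(12)={0}
  fail(10) 'aabda': from fail(9)=1 chase 'a': 1→0 ⇒ 6;  out=∅∪out(6)=∅
  fail(16) 'bcdda': from fail(15)=2 chase 'a': 2 ⇒ 18;  out=∅∪out(18)=∅
  fail(11) 'aabdac': from fail(10)=6 chase 'c': 6→0 ⇒ 0;  out={1}∪out(0)={1}
  fail(17) 'bcddab': from fail(16)=18 chase 'b': 18 ⇒ 19;  out={2}∪out(19)={2,3}

Run:
i=0 'b': node 0→12
i=1 'c': node 12→13
i=2 'd': node 13→14
i=3 'd': node 14→15
i=4 'a': node 15→16
i=5 'b': node 16→17  → match P2@[0:5],P3@[2:5]
i=6 'c': node 17→13 ·f
i=7 'b': node 13→12 ·f
i=8 'c': node 12→13
i=9 'b': node 13→12 ·f
i=10 'c': node 12→13
i=11 'd': node 13→14
i=12 'd': node 14→15
i=13 'd': node 15→2 ·f
i=14 'a': node 2→18
i=15 'b': node 18→19  → match P3@[12:15]
i=16 'd': node 19→1 ·f
i=17 'd': node 1→2
i=18 'c': node 2→3
i=19 'd': node 3→4
i=20 'b': node 4→5  → match P0@[16:20]
i=21 'd': node 5→1 ·f
i=22 'b': node 1→12 ·f
i=23 'a': node 12→6 ·f
i=24 'd': node 6→1 ·f
i=25 'd': node 1→2
i=26 'c': node 2→3
i=27 'd': node 3→4
i=28 'b': node 4→5  → match P0@[24:28]
i=29 'c': node 5→13 ·f
i=30 'a': node 13→6 ·f
i=31 'd': node 6→1 ·f

All matches (sorted): [[5,2],[5,3],[15,3],[20,0],[28,0]]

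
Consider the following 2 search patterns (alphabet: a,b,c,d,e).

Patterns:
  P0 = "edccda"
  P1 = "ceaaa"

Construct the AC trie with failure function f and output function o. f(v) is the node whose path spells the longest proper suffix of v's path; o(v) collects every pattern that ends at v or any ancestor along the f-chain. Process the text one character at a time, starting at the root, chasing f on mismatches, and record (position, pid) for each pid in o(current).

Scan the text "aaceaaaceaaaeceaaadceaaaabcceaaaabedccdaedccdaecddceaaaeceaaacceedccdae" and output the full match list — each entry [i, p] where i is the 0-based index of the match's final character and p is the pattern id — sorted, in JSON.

Build automaton:
Trie nodes:
  n0 'ε': c→7 e→1
  n1 'e': d→2
  n2 'ed': c→3
  n3 'edc': c→4
  n4 'edcc': d→5
  n5 'edccd': a→6
  n6 'edccda': ·  ←P0
  n7 'c': e→8
  n8 'ce': a→9
  n9 'cea': a→10
  n10 'ceaa': a→11
  n11 'ceaaa': ·  ←P1

BFS fail/out derivation:
  n1('e'): parent n0 fail=0; on 'e' 0 → fail=0;  out ∅∪∅=∅
  n7('c'): parent n0 fail=0; on 'c' 0 → fail=0;  out ∅∪∅=∅
  n2('ed'): parent n1 fail=0; on 'd' 0 → fail=0;  out ∅∪∅=∅
  n8('ce'): parent n7 fail=0; on 'e' 0 → fail=1;  out ∅∪∅=∅
  n3('edc'): parent n2 fail=0; on 'c' 0 → fail=7;  out ∅∪∅=∅
  n9('cea'): parent n8 fail=1; on 'a' 1→0 → fail=0;  out ∅∪∅=∅
  n4('edcc'): parent n3 fail=7; on 'c' 7→0 → fail=7;  out ∅∪∅=∅
  n10('ceaa'): parent n9 fail=0; on 'a' 0 → fail=0;  out ∅∪∅=∅
  n5('edccd'): parent n4 fail=7; on 'd' 7→0 → fail=0;  out ∅∪∅=∅
  n11('ceaaa'): parent n10 fail=0; on 'a' 0 → fail=0;  out {1}∪∅={1}
  n6('edccda'): parent n5 fail=0; on 'a' 0 → fail=0;  out {0}∪∅={0}

Run:
[0] read 'a'  n0⇒n0
[1] read 'a'  n0⇒n0
[2] read 'c'  n0⇒n7
[3] read 'e'  n7⇒n8
[4] read 'a'  n8⇒n9
[5] read 'a'  n9⇒n10
[6] read 'a'  n10⇒n11  → match P1@[2:6]
[7] read 'c'  n11⇒n7 (via fail)
[8] read 'e'  n7⇒n8
[9] read 'a'  n8⇒n9
[10] read 'a'  n9⇒n10
[11] read 'a'  n10⇒n11  → match P1@[7:11]
[12] read 'e'  n11⇒n1 (via fail)
[13] read 'c'  n1⇒n7 (via fail)
[14] read 'e'  n7⇒n8
[15] read 'a'  n8⇒n9
[16] read 'a'  n9⇒n10
[17] read 'a'  n10⇒n11  → match P1@[13:17]
[18] read 'd'  n11⇒n0 (via fail)
[19] read 'c'  n0⇒n7
[20] read 'e'  n7⇒n8
[21] read 'a'  n8⇒n9
[22] read 'a'  n9⇒n10
[23] read 'a'  n10⇒n11  → match P1@[19:23]
[24] read 'a'  n11⇒n0 (via fail)
[25] read 'b'  n0⇒n0
[26] read 'c'  n0⇒n7
[27] read 'c'  n7⇒n7 (via fail)
[28] read 'e'  n7⇒n8
[29] read 'a'  n8⇒n9
[30] read 'a'  n9⇒n10
[31] read 'a'  n10⇒n11  → match P1@[27:31]
[32] read 'a'  n11⇒n0 (via fail)
[33] read 'b'  n0⇒n0
[34] read 'e'  n0⇒n1
[35] read 'd'  n1⇒n2
[36] read 'c'  n2⇒n3
[37] read 'c'  n3⇒n4
[38] read 'd'  n4⇒n5
[39] read 'a'  n5⇒n6  → match P0@[34:39]
[40] read 'e'  n6⇒n1 (via fail)
[41] read 'd'  n1⇒n2
[42] read 'c'  n2⇒n3
[43] read 'c'  n3⇒n4
[44] read 'd'  n4⇒n5
[45] read 'a'  n5⇒n6  → match P0@[40:45]
[46] read 'e'  n6⇒n1 (via fail)
[47] read 'c'  n1⇒n7 (via fail)
[48] read 'd'  n7⇒n0 (via fail)
[49] read 'd'  n0⇒n0
[50] read 'c'  n0⇒n7
[51] read 'e'  n7⇒n8
[52] read 'a'  n8⇒n9
[53] read 'a'  n9⇒n10
[54] read 'a'  n10⇒n11  → match P1@[50:54]
[55] read 'e'  n11⇒n1 (via fail)
[56] read 'c'  n1⇒n7 (via fail)
[57] read 'e'  n7⇒n8
[58] read 'a'  n8⇒n9
[59] read 'a'  n9⇒n10
[60] read 'a'  n10⇒n11  → match P1@[56:60]
[61] read 'c'  n11⇒n7 (via fail)
[62] read 'c'  n7⇒n7 (via fail)
[63] read 'e'  n7⇒n8
[64] read 'e'  n8⇒n1 (via fail)
[65] read 'd'  n1⇒n2
[66] read 'c'  n2⇒n3
[67] read 'c'  n3⇒n4
[68] read 'd'  n4⇒n5
[69] read 'a'  n5⇒n6  → match P0@[64:69]
[70] read 'e'  n6⇒n1 (via fail)

All matches (sorted): [[6,1],[11,1],[17,1],[23,1],[31,1],[39,0],[45,0],[54,1],[60,1],[69,0]]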